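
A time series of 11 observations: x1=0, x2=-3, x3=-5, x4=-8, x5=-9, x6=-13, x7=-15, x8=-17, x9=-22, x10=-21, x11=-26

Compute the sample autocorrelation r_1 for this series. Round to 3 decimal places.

0.691

Mean x̄ = (0 − 3 − 5 − 8 − 9 − 13 − 15 − 17 − 22 − 21 − 26)/11 = -12.6364
Numerator Σ_{t=1}^{10}(x_t−x̄)(x_{t+1}−x̄) = 488.4132
Denominator Σ(x_t−x̄)² = 706.5455
r_1 = 488.4132 / 706.5455 = 0.691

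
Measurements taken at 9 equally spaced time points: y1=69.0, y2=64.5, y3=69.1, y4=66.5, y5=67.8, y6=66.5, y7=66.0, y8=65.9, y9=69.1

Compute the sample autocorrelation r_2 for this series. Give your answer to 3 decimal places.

Mean ȳ = (69.0 + 64.5 + 69.1 + 66.5 + 67.8 + 66.5 + 66.0 + 65.9 + 69.1)/9 = 67.1556
Σ(y_t−ȳ)(y_{t+2}−ȳ) = (3.5864) + (1.7409) + (1.2531) + (0.4298) + (-0.7447) + (0.8231) + (-2.2469) = 4.8416
Denominator Σ(y_t−ȳ)² = 22.2022
r_2 = 4.8416 / 22.2022 = 0.218

0.218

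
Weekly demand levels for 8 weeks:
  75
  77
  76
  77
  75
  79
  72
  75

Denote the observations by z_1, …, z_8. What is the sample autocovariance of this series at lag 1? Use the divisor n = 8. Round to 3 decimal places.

Mean z̄ = (75 + 77 + 76 + 77 + 75 + 79 + 72 + 75)/8 = 75.7500
Σ_{t=1}^{7}(z_t−z̄)(z_{t+1}−z̄) = -13.0625
γ_1 = -13.0625 / 8 = -1.633

-1.633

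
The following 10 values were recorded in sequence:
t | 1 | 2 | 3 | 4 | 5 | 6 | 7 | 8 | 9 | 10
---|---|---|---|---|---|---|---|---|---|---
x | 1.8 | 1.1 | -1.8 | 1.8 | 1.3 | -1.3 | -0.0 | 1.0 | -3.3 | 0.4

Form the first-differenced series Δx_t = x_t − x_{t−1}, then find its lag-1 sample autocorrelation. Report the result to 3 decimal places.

First differences Δx: -0.7, -2.9, 3.6, -0.5, -2.6, 1.3, 1.0, -4.3, 3.7
Mean of differences = -0.1556
Numerator Σ(Δx_t−Δx̄)(Δx_{t+1}−Δx̄) = -31.9086
Denominator Σ(Δx_t−Δx̄)² = 63.5222
r_1(Δx) = -31.9086 / 63.5222 = -0.502

-0.502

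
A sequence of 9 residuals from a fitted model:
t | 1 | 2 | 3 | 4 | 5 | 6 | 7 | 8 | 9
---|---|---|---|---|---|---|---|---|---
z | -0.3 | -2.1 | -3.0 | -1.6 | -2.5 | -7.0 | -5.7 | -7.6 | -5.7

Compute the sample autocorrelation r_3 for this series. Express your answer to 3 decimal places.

Mean z̄ = (-0.3 − 2.1 − 3.0 − 1.6 − 2.5 − 7.0 − 5.7 − 7.6 − 5.7)/9 = -3.9444
Numerator Σ_{t=1}^{6}(z_t−z̄)(z_{t+3}−z̄) = 4.2907
Denominator Σ(z_t−z̄)² = 54.0222
r_3 = 4.2907 / 54.0222 = 0.079

0.079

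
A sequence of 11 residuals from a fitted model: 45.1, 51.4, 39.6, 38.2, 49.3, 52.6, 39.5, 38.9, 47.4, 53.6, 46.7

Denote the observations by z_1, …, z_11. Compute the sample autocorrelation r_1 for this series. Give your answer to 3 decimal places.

Mean z̄ = (45.1 + 51.4 + 39.6 + 38.2 + 49.3 + 52.6 + 39.5 + 38.9 + 47.4 + 53.6 + 46.7)/11 = 45.6636
Numerator Σ_{t=1}^{10}(z_t−z̄)(z_{t+1}−z̄) = 14.5196
Denominator Σ(z_t−z̄)² = 337.8455
r_1 = 14.5196 / 337.8455 = 0.043

0.043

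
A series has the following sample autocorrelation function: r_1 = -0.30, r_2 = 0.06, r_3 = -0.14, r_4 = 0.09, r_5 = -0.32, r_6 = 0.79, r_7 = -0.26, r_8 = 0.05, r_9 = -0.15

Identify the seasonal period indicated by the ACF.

6

The largest autocorrelation is r_6 = 0.79; the remaining lags stay at or below 0.09.
The dominant spike at lag 6 indicates a seasonal period of 6.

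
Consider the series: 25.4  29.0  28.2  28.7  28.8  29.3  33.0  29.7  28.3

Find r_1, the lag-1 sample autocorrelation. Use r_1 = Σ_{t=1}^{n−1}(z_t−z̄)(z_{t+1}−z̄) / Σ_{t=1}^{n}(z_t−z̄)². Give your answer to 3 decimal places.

Mean z̄ = (25.4 + 29.0 + 28.2 + 28.7 + 28.8 + 29.3 + 33.0 + 29.7 + 28.3)/9 = 28.9333
Numerator Σ_{t=1}^{8}(z_t−z̄)(z_{t+1}−z̄) = 3.9922
Denominator Σ(z_t−z̄)² = 30.7600
r_1 = 3.9922 / 30.7600 = 0.130

0.130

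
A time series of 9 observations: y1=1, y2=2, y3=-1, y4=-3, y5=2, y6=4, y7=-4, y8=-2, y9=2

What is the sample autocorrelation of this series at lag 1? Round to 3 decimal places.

-0.115

Mean ȳ = (1 + 2 − 1 − 3 + 2 + 4 − 4 − 2 + 2)/9 = 0.1111
Numerator Σ_{t=1}^{8}(y_t−ȳ)(y_{t+1}−ȳ) = -6.7901
Denominator Σ(y_t−ȳ)² = 58.8889
r_1 = -6.7901 / 58.8889 = -0.115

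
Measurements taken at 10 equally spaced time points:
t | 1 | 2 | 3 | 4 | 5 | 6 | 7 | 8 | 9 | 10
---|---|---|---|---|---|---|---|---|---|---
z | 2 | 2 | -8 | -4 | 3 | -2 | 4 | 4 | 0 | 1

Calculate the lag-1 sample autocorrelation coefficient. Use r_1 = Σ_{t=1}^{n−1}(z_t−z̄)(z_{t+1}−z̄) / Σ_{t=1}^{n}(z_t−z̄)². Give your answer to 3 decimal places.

Mean z̄ = (2 + 2 − 8 − 4 + 3 − 2 + 4 + 4 + 0 + 1)/10 = 0.2000
Numerator Σ_{t=1}^{9}(z_t−z̄)(z_{t+1}−z̄) = 10.1600
Denominator Σ(z_t−z̄)² = 133.6000
r_1 = 10.1600 / 133.6000 = 0.076

0.076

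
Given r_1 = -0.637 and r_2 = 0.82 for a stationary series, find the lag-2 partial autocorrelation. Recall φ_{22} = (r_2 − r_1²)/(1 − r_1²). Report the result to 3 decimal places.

φ_{22} = (r_2 − r_1²) / (1 − r_1²)
r_1² = (-0.637)² = 0.405769
Numerator = 0.82 − 0.4058 = 0.4142; denominator = 1 − 0.4058 = 0.5942
φ_{22} = 0.4142 / 0.5942 = 0.697

0.697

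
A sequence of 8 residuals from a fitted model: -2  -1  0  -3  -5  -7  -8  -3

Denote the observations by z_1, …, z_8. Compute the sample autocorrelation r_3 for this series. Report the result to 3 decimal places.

Mean z̄ = (-2 − 1 + 0 − 3 − 5 − 7 − 8 − 3)/8 = -3.6250
Σ(z_t−z̄)(z_{t+3}−z̄) = (1.0156) + (-3.6094) + (-12.2344) + (-2.7344) + (-0.8594) = -18.4219
Denominator Σ(z_t−z̄)² = 55.8750
r_3 = -18.4219 / 55.8750 = -0.330

-0.330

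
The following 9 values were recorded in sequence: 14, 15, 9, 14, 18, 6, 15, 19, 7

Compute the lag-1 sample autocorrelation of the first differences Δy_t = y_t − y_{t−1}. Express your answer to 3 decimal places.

First differences Δy: 1, -6, 5, 4, -12, 9, 4, -12
Mean of differences = -0.8750
Numerator Σ(Δy_t−Δȳ)(Δy_{t+1}−Δȳ) = -181.2656
Denominator Σ(Δy_t−Δȳ)² = 456.8750
r_1(Δy) = -181.2656 / 456.8750 = -0.397

-0.397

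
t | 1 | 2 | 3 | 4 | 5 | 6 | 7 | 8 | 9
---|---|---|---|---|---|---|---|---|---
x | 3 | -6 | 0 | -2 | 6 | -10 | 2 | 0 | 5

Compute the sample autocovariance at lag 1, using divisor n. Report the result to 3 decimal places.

Mean x̄ = (3 − 6 + 0 − 2 + 6 − 10 + 2 + 0 + 5)/9 = -0.2222
Σ_{t=1}^{8}(x_t−x̄)(x_{t+1}−x̄) = -112.2716
γ_1 = -112.2716 / 9 = -12.475

-12.475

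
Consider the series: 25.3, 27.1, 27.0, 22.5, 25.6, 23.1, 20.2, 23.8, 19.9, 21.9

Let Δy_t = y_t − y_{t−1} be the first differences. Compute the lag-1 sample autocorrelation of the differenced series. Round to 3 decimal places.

First differences Δy: 1.8, -0.1, -4.5, 3.1, -2.5, -2.9, 3.6, -3.9, 2.0
Mean of differences = -0.3778
Numerator Σ(Δy_t−Δȳ)(Δy_{t+1}−Δȳ) = -49.3227
Denominator Σ(Δy_t−Δȳ)² = 78.6556
r_1(Δy) = -49.3227 / 78.6556 = -0.627

-0.627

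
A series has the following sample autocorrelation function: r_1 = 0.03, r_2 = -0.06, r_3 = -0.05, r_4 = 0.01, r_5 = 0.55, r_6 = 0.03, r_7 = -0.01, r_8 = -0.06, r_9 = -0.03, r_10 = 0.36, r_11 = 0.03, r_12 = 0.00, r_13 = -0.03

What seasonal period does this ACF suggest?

The largest autocorrelation is r_5 = 0.55, with a weaker echo at lag 10 (0.36); the remaining lags stay at or below 0.03.
The dominant spike at lag 5 indicates a seasonal period of 5.

5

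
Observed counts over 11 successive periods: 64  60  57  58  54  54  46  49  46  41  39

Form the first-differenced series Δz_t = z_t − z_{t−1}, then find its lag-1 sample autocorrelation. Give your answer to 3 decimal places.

First differences Δz: -4, -3, 1, -4, 0, -8, 3, -3, -5, -2
Mean of differences = -2.5000
Numerator Σ(Δz_t−Δz̄)(Δz_{t+1}−Δz̄) = -56.7500
Denominator Σ(Δz_t−Δz̄)² = 90.5000
r_1(Δz) = -56.7500 / 90.5000 = -0.627

-0.627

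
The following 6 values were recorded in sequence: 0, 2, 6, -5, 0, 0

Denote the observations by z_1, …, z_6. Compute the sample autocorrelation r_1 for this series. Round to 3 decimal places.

-0.311

Mean z̄ = (0 + 2 + 6 − 5 + 0 + 0)/6 = 0.5000
Deviations from mean: -0.5000, 1.5000, 5.5000, -5.5000, -0.5000, -0.5000
Numerator Σ_{t=1}^{5}(z_t−z̄)(z_{t+1}−z̄) = -19.7500
Denominator Σ(z_t−z̄)² = 63.5000
r_1 = -19.7500 / 63.5000 = -0.311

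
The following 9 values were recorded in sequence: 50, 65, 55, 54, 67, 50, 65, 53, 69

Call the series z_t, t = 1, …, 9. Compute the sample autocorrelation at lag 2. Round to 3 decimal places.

Mean z̄ = (50 + 65 + 55 + 54 + 67 + 50 + 65 + 53 + 69)/9 = 58.6667
Σ(z_t−z̄)(z_{t+2}−z̄) = (31.7778) + (-29.5556) + (-30.5556) + (40.4444) + (52.7778) + (49.1111) + (65.4444) = 179.4444
Denominator Σ(z_t−z̄)² = 474.0000
r_2 = 179.4444 / 474.0000 = 0.379

0.379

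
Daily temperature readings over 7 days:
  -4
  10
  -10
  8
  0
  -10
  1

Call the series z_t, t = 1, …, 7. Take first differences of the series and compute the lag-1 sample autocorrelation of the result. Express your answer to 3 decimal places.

First differences Δz: 14, -20, 18, -8, -10, 11
Mean of differences = 0.8333
Numerator Σ(Δz_t−Δz̄)(Δz_{t+1}−Δz̄) = -798.0278
Denominator Σ(Δz_t−Δz̄)² = 1200.8333
r_1(Δz) = -798.0278 / 1200.8333 = -0.665

-0.665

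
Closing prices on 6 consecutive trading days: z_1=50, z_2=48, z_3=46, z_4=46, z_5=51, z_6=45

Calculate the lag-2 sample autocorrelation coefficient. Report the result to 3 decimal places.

-0.189

Mean z̄ = (50 + 48 + 46 + 46 + 51 + 45)/6 = 47.6667
Deviations from mean: 2.3333, 0.3333, -1.6667, -1.6667, 3.3333, -2.6667
Σ(z_t−z̄)(z_{t+2}−z̄) = (-3.8889) + (-0.5556) + (-5.5556) + (4.4444) = -5.5556
Denominator Σ(z_t−z̄)² = 29.3333
r_2 = -5.5556 / 29.3333 = -0.189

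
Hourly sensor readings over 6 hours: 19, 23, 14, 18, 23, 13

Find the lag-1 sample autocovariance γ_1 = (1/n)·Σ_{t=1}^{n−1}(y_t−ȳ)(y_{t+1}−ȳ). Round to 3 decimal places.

Mean ȳ = (19 + 23 + 14 + 18 + 23 + 13)/6 = 18.3333
Deviations: 0.6667, 4.6667, -4.3333, -0.3333, 4.6667, -5.3333
Σ_{t=1}^{5}(y_t−ȳ)(y_{t+1}−ȳ) = -42.1111
γ_1 = -42.1111 / 6 = -7.019

-7.019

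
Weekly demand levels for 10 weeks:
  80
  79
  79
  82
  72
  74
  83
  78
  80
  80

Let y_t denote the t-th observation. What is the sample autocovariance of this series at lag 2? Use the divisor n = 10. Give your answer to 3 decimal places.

-3.698

Mean ȳ = (80 + 79 + 79 + 82 + 72 + 74 + 83 + 78 + 80 + 80)/10 = 78.7000
Σ_{t=1}^{8}(y_t−ȳ)(y_{t+2}−ȳ) = -36.9800
γ_2 = -36.9800 / 10 = -3.698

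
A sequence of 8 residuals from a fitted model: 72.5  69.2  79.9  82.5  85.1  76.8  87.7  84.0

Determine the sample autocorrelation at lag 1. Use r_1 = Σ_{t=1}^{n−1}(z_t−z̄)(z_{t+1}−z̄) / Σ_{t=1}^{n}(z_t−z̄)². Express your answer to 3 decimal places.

Mean z̄ = (72.5 + 69.2 + 79.9 + 82.5 + 85.1 + 76.8 + 87.7 + 84.0)/8 = 79.7125
Deviations from mean: -7.2125, -10.5125, 0.1875, 2.7875, 5.3875, -2.9125, 7.9875, 4.2875
Σ(z_t−z̄)(z_{t+1}−z̄) = (75.8214) + (-1.9711) + (0.5227) + (15.0177) + (-15.6911) + (-23.2636) + (34.2464) = 84.6823
Denominator Σ(z_t−z̄)² = 290.0288
r_1 = 84.6823 / 290.0288 = 0.292

0.292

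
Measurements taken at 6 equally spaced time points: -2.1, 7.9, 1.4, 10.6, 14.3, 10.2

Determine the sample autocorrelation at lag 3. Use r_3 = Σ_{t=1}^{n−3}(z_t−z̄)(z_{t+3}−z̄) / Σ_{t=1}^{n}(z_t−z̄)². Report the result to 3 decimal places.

-0.230

Mean z̄ = (-2.1 + 7.9 + 1.4 + 10.6 + 14.3 + 10.2)/6 = 7.0500
Deviations from mean: -9.1500, 0.8500, -5.6500, 3.5500, 7.2500, 3.1500
Σ(z_t−z̄)(z_{t+3}−z̄) = (-32.4825) + (6.1625) + (-17.7975) = -44.1175
Denominator Σ(z_t−z̄)² = 191.4550
r_3 = -44.1175 / 191.4550 = -0.230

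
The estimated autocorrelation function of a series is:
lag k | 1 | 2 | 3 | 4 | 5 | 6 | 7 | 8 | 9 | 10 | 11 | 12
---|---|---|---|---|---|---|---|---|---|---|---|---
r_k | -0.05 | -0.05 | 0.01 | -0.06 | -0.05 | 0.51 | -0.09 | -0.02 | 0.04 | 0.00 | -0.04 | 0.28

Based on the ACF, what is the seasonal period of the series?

6

The largest autocorrelation is r_6 = 0.51, with a weaker echo at lag 12 (0.28); the remaining lags stay at or below 0.04.
The dominant spike at lag 6 indicates a seasonal period of 6.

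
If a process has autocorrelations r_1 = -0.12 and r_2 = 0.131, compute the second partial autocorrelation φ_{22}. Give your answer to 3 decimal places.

φ_{22} = (r_2 − r_1²) / (1 − r_1²)
r_1² = (-0.12)² = 0.0144
Numerator = 0.131 − 0.0144 = 0.1166; denominator = 1 − 0.0144 = 0.9856
φ_{22} = 0.1166 / 0.9856 = 0.118

0.118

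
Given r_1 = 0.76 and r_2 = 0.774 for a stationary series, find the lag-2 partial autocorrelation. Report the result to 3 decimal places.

0.465

φ_{22} = (r_2 − r_1²) / (1 − r_1²)
r_1² = (0.76)² = 0.5776
Numerator = 0.774 − 0.5776 = 0.1964; denominator = 1 − 0.5776 = 0.4224
φ_{22} = 0.1964 / 0.4224 = 0.465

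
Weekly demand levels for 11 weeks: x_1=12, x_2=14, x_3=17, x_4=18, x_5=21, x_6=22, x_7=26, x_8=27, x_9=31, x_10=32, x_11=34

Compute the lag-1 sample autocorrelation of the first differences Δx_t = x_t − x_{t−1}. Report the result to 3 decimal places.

-0.841

First differences Δx: 2, 3, 1, 3, 1, 4, 1, 4, 1, 2
Mean of differences = 2.2000
Numerator Σ(Δx_t−Δx̄)(Δx_{t+1}−Δx̄) = -11.4400
Denominator Σ(Δx_t−Δx̄)² = 13.6000
r_1(Δx) = -11.4400 / 13.6000 = -0.841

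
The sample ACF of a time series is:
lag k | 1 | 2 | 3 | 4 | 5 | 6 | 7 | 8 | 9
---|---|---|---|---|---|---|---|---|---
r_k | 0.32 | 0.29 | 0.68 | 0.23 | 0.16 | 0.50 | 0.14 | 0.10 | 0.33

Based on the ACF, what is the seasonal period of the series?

3

The largest autocorrelation is r_3 = 0.68, with weaker echoes at lags 6 (0.50) and 9 (0.33); the remaining lags stay at or below 0.32. The elevated value at lag 1 (0.32), dropping to 0.29 at lag 2, reflects decaying short-term dependence rather than seasonality.
The dominant spike at lag 3 indicates a seasonal period of 3.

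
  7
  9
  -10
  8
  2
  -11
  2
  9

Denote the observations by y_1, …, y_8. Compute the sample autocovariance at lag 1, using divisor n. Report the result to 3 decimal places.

-15.125

Mean ȳ = (7 + 9 − 10 + 8 + 2 − 11 + 2 + 9)/8 = 2.0000
Σ_{t=1}^{7}(y_t−ȳ)(y_{t+1}−ȳ) = -121.0000
γ_1 = -121.0000 / 8 = -15.125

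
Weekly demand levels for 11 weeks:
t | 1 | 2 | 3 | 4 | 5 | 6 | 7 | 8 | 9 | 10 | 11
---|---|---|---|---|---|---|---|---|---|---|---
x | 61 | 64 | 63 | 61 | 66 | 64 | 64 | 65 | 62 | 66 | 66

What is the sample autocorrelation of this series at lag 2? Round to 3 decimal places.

-0.045

Mean x̄ = (61 + 64 + 63 + 61 + 66 + 64 + 64 + 65 + 62 + 66 + 66)/11 = 63.8182
Numerator Σ_{t=1}^{9}(x_t−x̄)(x_{t+2}−x̄) = -1.6116
Denominator Σ(x_t−x̄)² = 35.6364
r_2 = -1.6116 / 35.6364 = -0.045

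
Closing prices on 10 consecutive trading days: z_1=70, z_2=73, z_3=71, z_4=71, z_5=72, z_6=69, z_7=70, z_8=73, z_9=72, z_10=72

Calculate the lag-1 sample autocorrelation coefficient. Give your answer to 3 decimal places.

-0.124

Mean z̄ = (70 + 73 + 71 + 71 + 72 + 69 + 70 + 73 + 72 + 72)/10 = 71.3000
Numerator Σ_{t=1}^{9}(z_t−z̄)(z_{t+1}−z̄) = -1.9900
Denominator Σ(z_t−z̄)² = 16.1000
r_1 = -1.9900 / 16.1000 = -0.124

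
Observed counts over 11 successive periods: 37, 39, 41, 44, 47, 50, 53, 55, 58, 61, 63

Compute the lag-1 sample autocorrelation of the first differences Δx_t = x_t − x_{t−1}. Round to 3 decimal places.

0.017

First differences Δx: 2, 2, 3, 3, 3, 3, 2, 3, 3, 2
Mean of differences = 2.6000
Numerator Σ(Δx_t−Δx̄)(Δx_{t+1}−Δx̄) = 0.0400
Denominator Σ(Δx_t−Δx̄)² = 2.4000
r_1(Δx) = 0.0400 / 2.4000 = 0.017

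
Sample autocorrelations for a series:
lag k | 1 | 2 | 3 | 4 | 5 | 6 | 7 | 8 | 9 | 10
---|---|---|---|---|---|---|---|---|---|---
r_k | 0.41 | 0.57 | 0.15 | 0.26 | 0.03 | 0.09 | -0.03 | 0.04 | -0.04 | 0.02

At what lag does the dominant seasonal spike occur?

The largest autocorrelation is r_2 = 0.57; the remaining lags stay at or below 0.41.
The dominant spike at lag 2 indicates a seasonal period of 2.

2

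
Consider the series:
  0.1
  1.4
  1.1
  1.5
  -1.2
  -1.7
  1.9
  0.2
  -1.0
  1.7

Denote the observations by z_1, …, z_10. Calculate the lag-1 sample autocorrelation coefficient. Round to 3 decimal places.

-0.141

Mean z̄ = (0.1 + 1.4 + 1.1 + 1.5 − 1.2 − 1.7 + 1.9 + 0.2 − 1.0 + 1.7)/10 = 0.4000
Numerator Σ_{t=1}^{9}(z_t−z̄)(z_{t+1}−z̄) = -2.2200
Denominator Σ(z_t−z̄)² = 15.7000
r_1 = -2.2200 / 15.7000 = -0.141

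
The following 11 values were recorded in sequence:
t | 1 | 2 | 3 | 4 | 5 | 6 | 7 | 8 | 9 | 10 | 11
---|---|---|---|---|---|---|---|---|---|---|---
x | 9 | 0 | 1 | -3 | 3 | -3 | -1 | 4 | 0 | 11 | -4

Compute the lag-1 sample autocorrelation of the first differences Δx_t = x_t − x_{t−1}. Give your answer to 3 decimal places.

First differences Δx: -9, 1, -4, 6, -6, 2, 5, -4, 11, -15
Mean of differences = -1.3000
Numerator Σ(Δx_t−Δx̄)(Δx_{t+1}−Δx̄) = -291.3900
Denominator Σ(Δx_t−Δx̄)² = 544.1000
r_1(Δx) = -291.3900 / 544.1000 = -0.536

-0.536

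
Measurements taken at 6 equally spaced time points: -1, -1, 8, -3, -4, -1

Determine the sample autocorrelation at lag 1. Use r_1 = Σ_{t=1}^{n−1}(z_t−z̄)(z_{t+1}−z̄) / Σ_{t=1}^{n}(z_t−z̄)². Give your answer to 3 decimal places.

Mean z̄ = (-1 − 1 + 8 − 3 − 4 − 1)/6 = -0.3333
Σ(z_t−z̄)(z_{t+1}−z̄) = (0.4444) + (-5.5556) + (-22.2222) + (9.7778) + (2.4444) = -15.1111
Denominator Σ(z_t−z̄)² = 91.3333
r_1 = -15.1111 / 91.3333 = -0.165

-0.165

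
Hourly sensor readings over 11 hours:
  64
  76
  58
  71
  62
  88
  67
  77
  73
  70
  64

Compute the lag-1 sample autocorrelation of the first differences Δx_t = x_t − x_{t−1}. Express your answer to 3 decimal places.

First differences Δx: 12, -18, 13, -9, 26, -21, 10, -4, -3, -6
Mean of differences = 0.0000
Numerator Σ(Δx_t−Δx̄)(Δx_{t+1}−Δx̄) = -1567.0000
Denominator Σ(Δx_t−Δx̄)² = 1996.0000
r_1(Δx) = -1567.0000 / 1996.0000 = -0.785

-0.785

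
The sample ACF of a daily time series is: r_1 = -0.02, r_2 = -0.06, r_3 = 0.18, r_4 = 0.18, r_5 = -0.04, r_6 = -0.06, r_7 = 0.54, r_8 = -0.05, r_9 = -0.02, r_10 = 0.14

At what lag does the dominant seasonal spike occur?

The largest autocorrelation is r_7 = 0.54; the remaining lags stay at or below 0.18.
The dominant spike at lag 7 indicates a seasonal period of 7.

7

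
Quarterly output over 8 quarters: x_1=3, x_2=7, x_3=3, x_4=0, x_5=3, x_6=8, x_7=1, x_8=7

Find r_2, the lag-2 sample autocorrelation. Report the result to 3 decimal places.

Mean x̄ = (3 + 7 + 3 + 0 + 3 + 8 + 1 + 7)/8 = 4.0000
Σ(x_t−x̄)(x_{t+2}−x̄) = (1.0000) + (-12.0000) + (1.0000) + (-16.0000) + (3.0000) + (12.0000) = -11.0000
Denominator Σ(x_t−x̄)² = 62.0000
r_2 = -11.0000 / 62.0000 = -0.177

-0.177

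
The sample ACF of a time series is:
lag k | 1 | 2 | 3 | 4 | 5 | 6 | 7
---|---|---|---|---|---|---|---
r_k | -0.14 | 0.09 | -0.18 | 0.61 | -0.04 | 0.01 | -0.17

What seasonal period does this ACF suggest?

4

The largest autocorrelation is r_4 = 0.61; the remaining lags stay at or below 0.09.
The dominant spike at lag 4 indicates a seasonal period of 4.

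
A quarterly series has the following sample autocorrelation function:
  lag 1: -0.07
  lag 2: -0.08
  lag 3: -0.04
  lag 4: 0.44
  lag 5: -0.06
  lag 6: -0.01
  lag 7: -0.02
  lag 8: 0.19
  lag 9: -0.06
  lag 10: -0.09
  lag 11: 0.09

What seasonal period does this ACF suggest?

The largest autocorrelation is r_4 = 0.44, with a weaker echo at lag 8 (0.19); the remaining lags stay at or below 0.09.
The dominant spike at lag 4 indicates a seasonal period of 4.

4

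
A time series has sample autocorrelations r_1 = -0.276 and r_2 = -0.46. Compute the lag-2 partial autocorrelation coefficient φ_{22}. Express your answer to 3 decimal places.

-0.580

φ_{22} = (r_2 − r_1²) / (1 − r_1²)
r_1² = (-0.276)² = 0.076176
Numerator = -0.46 − 0.0762 = -0.5362; denominator = 1 − 0.0762 = 0.9238
φ_{22} = -0.5362 / 0.9238 = -0.580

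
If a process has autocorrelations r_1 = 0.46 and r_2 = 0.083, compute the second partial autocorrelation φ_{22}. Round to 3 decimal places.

φ_{22} = (r_2 − r_1²) / (1 − r_1²)
r_1² = (0.46)² = 0.2116
Numerator = 0.083 − 0.2116 = -0.1286; denominator = 1 − 0.2116 = 0.7884
φ_{22} = -0.1286 / 0.7884 = -0.163

-0.163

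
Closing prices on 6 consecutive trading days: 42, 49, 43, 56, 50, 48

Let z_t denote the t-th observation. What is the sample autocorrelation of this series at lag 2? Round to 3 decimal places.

Mean z̄ = (42 + 49 + 43 + 56 + 50 + 48)/6 = 48.0000
Deviations from mean: -6.0000, 1.0000, -5.0000, 8.0000, 2.0000, 0.0000
Numerator Σ_{t=1}^{4}(z_t−z̄)(z_{t+2}−z̄) = 28.0000
Denominator Σ(z_t−z̄)² = 130.0000
r_2 = 28.0000 / 130.0000 = 0.215

0.215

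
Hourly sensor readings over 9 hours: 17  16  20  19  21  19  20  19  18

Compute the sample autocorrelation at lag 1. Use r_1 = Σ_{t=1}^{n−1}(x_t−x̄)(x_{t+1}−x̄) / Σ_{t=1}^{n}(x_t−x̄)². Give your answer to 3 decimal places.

Mean x̄ = (17 + 16 + 20 + 19 + 21 + 19 + 20 + 19 + 18)/9 = 18.7778
Numerator Σ_{t=1}^{8}(x_t−x̄)(x_{t+1}−x̄) = 3.1728
Denominator Σ(x_t−x̄)² = 19.5556
r_1 = 3.1728 / 19.5556 = 0.162

0.162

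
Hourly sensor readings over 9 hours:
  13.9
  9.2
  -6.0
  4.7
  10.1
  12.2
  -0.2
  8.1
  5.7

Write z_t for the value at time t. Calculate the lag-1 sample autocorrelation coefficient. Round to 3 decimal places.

Mean z̄ = (13.9 + 9.2 − 6.0 + 4.7 + 10.1 + 12.2 − 0.2 + 8.1 + 5.7)/9 = 6.4111
Numerator Σ_{t=1}^{8}(z_t−z̄)(z_{t+1}−z̄) = -28.0857
Denominator Σ(z_t−z̄)² = 315.0089
r_1 = -28.0857 / 315.0089 = -0.089

-0.089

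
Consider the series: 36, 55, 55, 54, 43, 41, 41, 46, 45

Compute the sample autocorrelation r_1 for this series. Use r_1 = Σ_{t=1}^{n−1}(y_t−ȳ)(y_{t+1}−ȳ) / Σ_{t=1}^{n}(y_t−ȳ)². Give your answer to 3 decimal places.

Mean ȳ = (36 + 55 + 55 + 54 + 43 + 41 + 41 + 46 + 45)/9 = 46.2222
Numerator Σ_{t=1}^{8}(y_t−ȳ)(y_{t+1}−ȳ) = 76.0617
Denominator Σ(y_t−ȳ)² = 385.5556
r_1 = 76.0617 / 385.5556 = 0.197

0.197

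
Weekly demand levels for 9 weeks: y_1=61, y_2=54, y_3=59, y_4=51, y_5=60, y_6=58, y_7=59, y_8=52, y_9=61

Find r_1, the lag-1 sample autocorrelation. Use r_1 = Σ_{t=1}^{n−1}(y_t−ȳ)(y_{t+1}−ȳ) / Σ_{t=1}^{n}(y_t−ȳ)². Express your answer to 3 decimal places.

-0.600

Mean ȳ = (61 + 54 + 59 + 51 + 60 + 58 + 59 + 52 + 61)/9 = 57.2222
Numerator Σ_{t=1}^{8}(y_t−ȳ)(y_{t+1}−ȳ) = -71.7160
Denominator Σ(y_t−ȳ)² = 119.5556
r_1 = -71.7160 / 119.5556 = -0.600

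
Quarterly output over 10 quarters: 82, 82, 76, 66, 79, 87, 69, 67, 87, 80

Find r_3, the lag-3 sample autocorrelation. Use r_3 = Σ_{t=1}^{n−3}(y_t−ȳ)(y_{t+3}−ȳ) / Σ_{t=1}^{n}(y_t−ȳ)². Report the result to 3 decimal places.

Mean ȳ = (82 + 82 + 76 + 66 + 79 + 87 + 69 + 67 + 87 + 80)/10 = 77.5000
Σ(y_t−ȳ)(y_{t+3}−ȳ) = (-51.7500) + (6.7500) + (-14.2500) + (97.7500) + (-15.7500) + (90.2500) + (-21.2500) = 91.7500
Denominator Σ(y_t−ȳ)² = 546.5000
r_3 = 91.7500 / 546.5000 = 0.168

0.168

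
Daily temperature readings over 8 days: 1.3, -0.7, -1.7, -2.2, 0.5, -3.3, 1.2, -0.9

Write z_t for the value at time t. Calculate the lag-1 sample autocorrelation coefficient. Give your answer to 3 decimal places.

-0.460

Mean z̄ = (1.3 − 0.7 − 1.7 − 2.2 + 0.5 − 3.3 + 1.2 − 0.9)/8 = -0.7250
Deviations from mean: 2.0250, 0.0250, -0.9750, -1.4750, 1.2250, -2.5750, 1.9250, -0.1750
Numerator Σ_{t=1}^{7}(z_t−z̄)(z_{t+1}−z̄) = -8.7906
Denominator Σ(z_t−z̄)² = 19.0950
r_1 = -8.7906 / 19.0950 = -0.460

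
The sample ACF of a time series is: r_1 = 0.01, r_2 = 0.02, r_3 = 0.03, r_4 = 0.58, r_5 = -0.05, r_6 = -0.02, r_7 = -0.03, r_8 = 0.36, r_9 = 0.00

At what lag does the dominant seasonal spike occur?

4

The largest autocorrelation is r_4 = 0.58, with a weaker echo at lag 8 (0.36); the remaining lags stay at or below 0.03.
The dominant spike at lag 4 indicates a seasonal period of 4.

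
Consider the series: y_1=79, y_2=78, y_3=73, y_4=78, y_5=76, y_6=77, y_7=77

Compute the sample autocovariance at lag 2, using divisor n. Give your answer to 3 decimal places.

-0.516

Mean ȳ = (79 + 78 + 73 + 78 + 76 + 77 + 77)/7 = 76.8571
Σ_{t=1}^{5}(y_t−ȳ)(y_{t+2}−ȳ) = -3.6122
γ_2 = -3.6122 / 7 = -0.516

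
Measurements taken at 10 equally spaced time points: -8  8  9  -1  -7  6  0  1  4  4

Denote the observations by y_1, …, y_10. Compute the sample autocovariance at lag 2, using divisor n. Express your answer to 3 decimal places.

Mean ȳ = (-8 + 8 + 9 − 1 − 7 + 6 + 0 + 1 + 4 + 4)/10 = 1.6000
Σ_{t=1}^{8}(y_t−ȳ)(y_{t+2}−ȳ) = -156.9200
γ_2 = -156.9200 / 10 = -15.692

-15.692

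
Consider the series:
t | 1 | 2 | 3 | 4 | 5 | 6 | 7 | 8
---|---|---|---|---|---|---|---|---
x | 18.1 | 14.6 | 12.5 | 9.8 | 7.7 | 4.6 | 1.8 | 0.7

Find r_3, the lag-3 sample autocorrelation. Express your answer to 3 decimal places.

-0.040

Mean x̄ = (18.1 + 14.6 + 12.5 + 9.8 + 7.7 + 4.6 + 1.8 + 0.7)/8 = 8.7250
Numerator Σ_{t=1}^{5}(x_t−x̄)(x_{t+3}−x̄) = -10.7344
Denominator Σ(x_t−x̄)² = 268.2350
r_3 = -10.7344 / 268.2350 = -0.040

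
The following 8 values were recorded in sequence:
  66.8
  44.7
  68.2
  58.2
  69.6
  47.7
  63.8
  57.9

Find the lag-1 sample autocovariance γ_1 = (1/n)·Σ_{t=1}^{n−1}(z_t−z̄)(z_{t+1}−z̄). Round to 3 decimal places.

Mean z̄ = (66.8 + 44.7 + 68.2 + 58.2 + 69.6 + 47.7 + 63.8 + 57.9)/8 = 59.6125
Σ_{t=1}^{7}(z_t−z̄)(z_{t+1}−z̄) = -437.5127
γ_1 = -437.5127 / 8 = -54.689

-54.689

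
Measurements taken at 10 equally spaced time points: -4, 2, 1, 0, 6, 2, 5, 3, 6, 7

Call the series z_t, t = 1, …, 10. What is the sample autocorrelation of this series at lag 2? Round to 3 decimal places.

Mean z̄ = (-4 + 2 + 1 + 0 + 6 + 2 + 5 + 3 + 6 + 7)/10 = 2.8000
Numerator Σ_{t=1}^{8}(z_t−z̄)(z_{t+2}−z̄) = 25.7200
Denominator Σ(z_t−z̄)² = 101.6000
r_2 = 25.7200 / 101.6000 = 0.253

0.253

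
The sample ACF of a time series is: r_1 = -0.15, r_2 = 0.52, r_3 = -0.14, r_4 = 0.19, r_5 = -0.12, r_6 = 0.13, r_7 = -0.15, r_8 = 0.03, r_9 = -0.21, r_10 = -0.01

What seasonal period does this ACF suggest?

The largest autocorrelation is r_2 = 0.52, with a weaker echo at lag 4 (0.19); the remaining lags stay at or below 0.13.
The dominant spike at lag 2 indicates a seasonal period of 2.

2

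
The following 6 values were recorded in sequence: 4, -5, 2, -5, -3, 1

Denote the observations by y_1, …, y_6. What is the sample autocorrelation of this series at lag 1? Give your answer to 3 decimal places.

Mean ȳ = (4 − 5 + 2 − 5 − 3 + 1)/6 = -1.0000
Deviations from mean: 5.0000, -4.0000, 3.0000, -4.0000, -2.0000, 2.0000
Numerator Σ_{t=1}^{5}(y_t−ȳ)(y_{t+1}−ȳ) = -40.0000
Denominator Σ(y_t−ȳ)² = 74.0000
r_1 = -40.0000 / 74.0000 = -0.541

-0.541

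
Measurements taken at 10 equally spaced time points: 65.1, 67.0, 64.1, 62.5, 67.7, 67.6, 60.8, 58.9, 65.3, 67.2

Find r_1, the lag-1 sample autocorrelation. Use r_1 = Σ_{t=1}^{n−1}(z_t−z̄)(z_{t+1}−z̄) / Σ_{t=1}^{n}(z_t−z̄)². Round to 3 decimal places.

0.144

Mean z̄ = (65.1 + 67.0 + 64.1 + 62.5 + 67.7 + 67.6 + 60.8 + 58.9 + 65.3 + 67.2)/10 = 64.6200
Numerator Σ_{t=1}^{9}(z_t−z̄)(z_{t+1}−z̄) = 11.9876
Denominator Σ(z_t−z̄)² = 83.4560
r_1 = 11.9876 / 83.4560 = 0.144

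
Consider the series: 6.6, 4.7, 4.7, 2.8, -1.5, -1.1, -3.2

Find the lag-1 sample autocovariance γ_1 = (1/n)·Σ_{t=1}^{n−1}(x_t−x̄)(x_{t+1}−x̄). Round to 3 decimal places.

Mean x̄ = (6.6 + 4.7 + 4.7 + 2.8 − 1.5 − 1.1 − 3.2)/7 = 1.8571
Σ_{t=1}^{6}(x_t−x̄)(x_{t+1}−x̄) = 45.9624
γ_1 = 45.9624 / 7 = 6.566

6.566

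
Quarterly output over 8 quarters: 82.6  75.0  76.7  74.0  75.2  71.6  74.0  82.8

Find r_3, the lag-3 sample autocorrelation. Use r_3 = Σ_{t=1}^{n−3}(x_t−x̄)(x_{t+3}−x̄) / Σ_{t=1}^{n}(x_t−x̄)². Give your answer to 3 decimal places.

Mean x̄ = (82.6 + 75.0 + 76.7 + 74.0 + 75.2 + 71.6 + 74.0 + 82.8)/8 = 76.4875
Deviations from mean: 6.1125, -1.4875, 0.2125, -2.4875, -1.2875, -4.8875, -2.4875, 6.3125
Σ(x_t−x̄)(x_{t+3}−x̄) = (-15.2048) + (1.9152) + (-1.0386) + (6.1877) + (-8.1273) = -16.2680
Denominator Σ(x_t−x̄)² = 117.3888
r_3 = -16.2680 / 117.3888 = -0.139

-0.139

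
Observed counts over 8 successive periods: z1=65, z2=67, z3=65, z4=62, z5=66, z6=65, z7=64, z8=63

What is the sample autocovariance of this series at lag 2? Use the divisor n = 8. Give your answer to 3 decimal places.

Mean z̄ = (65 + 67 + 65 + 62 + 66 + 65 + 64 + 63)/8 = 64.6250
Deviations: 0.3750, 2.3750, 0.3750, -2.6250, 1.3750, 0.3750, -0.6250, -1.6250
Σ_{t=1}^{6}(z_t−z̄)(z_{t+2}−z̄) = -8.0313
γ_2 = -8.0313 / 8 = -1.004

-1.004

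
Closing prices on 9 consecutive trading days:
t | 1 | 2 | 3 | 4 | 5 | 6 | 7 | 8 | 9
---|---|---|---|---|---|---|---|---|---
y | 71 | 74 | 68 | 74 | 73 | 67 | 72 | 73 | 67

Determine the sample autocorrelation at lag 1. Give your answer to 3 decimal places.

-0.441

Mean ȳ = (71 + 74 + 68 + 74 + 73 + 67 + 72 + 73 + 67)/9 = 71.0000
Numerator Σ_{t=1}^{8}(y_t−ȳ)(y_{t+1}−ȳ) = -30.0000
Denominator Σ(y_t−ȳ)² = 68.0000
r_1 = -30.0000 / 68.0000 = -0.441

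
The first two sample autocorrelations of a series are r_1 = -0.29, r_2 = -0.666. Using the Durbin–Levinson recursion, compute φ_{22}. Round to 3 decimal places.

-0.819

φ_{22} = (r_2 − r_1²) / (1 − r_1²)
r_1² = (-0.29)² = 0.0841
Numerator = -0.666 − 0.0841 = -0.7501; denominator = 1 − 0.0841 = 0.9159
φ_{22} = -0.7501 / 0.9159 = -0.819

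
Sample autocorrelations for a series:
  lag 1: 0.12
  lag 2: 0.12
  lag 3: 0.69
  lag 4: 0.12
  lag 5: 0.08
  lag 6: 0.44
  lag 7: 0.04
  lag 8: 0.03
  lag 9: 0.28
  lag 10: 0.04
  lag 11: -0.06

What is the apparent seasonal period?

The largest autocorrelation is r_3 = 0.69, with weaker echoes at lags 6 (0.44) and 9 (0.28); the remaining lags stay at or below 0.12.
The dominant spike at lag 3 indicates a seasonal period of 3.

3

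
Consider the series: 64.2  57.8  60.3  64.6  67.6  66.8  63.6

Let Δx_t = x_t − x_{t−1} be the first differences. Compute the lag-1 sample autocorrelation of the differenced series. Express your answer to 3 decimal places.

First differences Δx: -6.4, 2.5, 4.3, 3.0, -0.8, -3.2
Mean of differences = -0.1000
Numerator Σ(Δx_t−Δx̄)(Δx_{t+1}−Δx̄) = 8.7000
Denominator Σ(Δx_t−Δx̄)² = 85.5200
r_1(Δx) = 8.7000 / 85.5200 = 0.102

0.102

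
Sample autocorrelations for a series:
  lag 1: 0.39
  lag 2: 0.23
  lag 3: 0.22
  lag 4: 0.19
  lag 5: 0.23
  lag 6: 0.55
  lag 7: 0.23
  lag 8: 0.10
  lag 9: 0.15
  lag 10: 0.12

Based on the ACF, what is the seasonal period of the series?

The largest autocorrelation is r_6 = 0.55; the remaining lags stay at or below 0.39. The elevated value at lag 1 (0.39), dropping to 0.23 at lag 2, reflects decaying short-term dependence rather than seasonality.
The dominant spike at lag 6 indicates a seasonal period of 6.

6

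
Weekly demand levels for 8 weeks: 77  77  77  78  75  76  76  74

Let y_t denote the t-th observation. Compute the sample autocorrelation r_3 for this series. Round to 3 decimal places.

Mean ȳ = (77 + 77 + 77 + 78 + 75 + 76 + 76 + 74)/8 = 76.2500
Deviations from mean: 0.7500, 0.7500, 0.7500, 1.7500, -1.2500, -0.2500, -0.2500, -2.2500
Σ(y_t−ȳ)(y_{t+3}−ȳ) = (1.3125) + (-0.9375) + (-0.1875) + (-0.4375) + (2.8125) = 2.5625
Denominator Σ(y_t−ȳ)² = 11.5000
r_3 = 2.5625 / 11.5000 = 0.223

0.223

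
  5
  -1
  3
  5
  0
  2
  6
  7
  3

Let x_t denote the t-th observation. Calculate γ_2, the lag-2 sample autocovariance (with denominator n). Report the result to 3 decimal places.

Mean x̄ = (5 − 1 + 3 + 5 + 0 + 2 + 6 + 7 + 3)/9 = 3.3333
Σ_{t=1}^{7}(x_t−x̄)(x_{t+2}−x̄) = -23.5556
γ_2 = -23.5556 / 9 = -2.617

-2.617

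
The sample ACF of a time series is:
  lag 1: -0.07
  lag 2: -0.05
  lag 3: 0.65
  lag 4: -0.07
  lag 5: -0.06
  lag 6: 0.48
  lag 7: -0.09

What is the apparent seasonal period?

3

The largest autocorrelation is r_3 = 0.65, with a weaker echo at lag 6 (0.48); the remaining lags stay at or below -0.05.
The dominant spike at lag 3 indicates a seasonal period of 3.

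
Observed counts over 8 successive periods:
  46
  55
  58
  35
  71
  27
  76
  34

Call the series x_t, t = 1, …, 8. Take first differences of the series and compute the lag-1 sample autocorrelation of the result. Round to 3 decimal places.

First differences Δx: 9, 3, -23, 36, -44, 49, -42
Mean of differences = -1.7143
Numerator Σ(Δx_t−Δx̄)(Δx_{t+1}−Δx̄) = -6634.9388
Denominator Σ(Δx_t−Δx̄)² = 7995.4286
r_1(Δx) = -6634.9388 / 7995.4286 = -0.830

-0.830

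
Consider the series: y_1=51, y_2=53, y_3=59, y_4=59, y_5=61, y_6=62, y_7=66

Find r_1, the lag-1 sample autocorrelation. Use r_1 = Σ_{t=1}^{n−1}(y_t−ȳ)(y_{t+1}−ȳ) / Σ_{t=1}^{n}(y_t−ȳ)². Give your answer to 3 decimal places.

0.462

Mean ȳ = (51 + 53 + 59 + 59 + 61 + 62 + 66)/7 = 58.7143
Σ(y_t−ȳ)(y_{t+1}−ȳ) = (44.0816) + (-1.6327) + (0.0816) + (0.6531) + (7.5102) + (23.9388) = 74.6327
Denominator Σ(y_t−ȳ)² = 161.4286
r_1 = 74.6327 / 161.4286 = 0.462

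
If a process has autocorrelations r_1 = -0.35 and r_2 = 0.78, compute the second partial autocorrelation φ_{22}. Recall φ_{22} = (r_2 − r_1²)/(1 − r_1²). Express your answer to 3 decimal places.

φ_{22} = (r_2 − r_1²) / (1 − r_1²)
r_1² = (-0.35)² = 0.1225
Numerator = 0.78 − 0.1225 = 0.6575; denominator = 1 − 0.1225 = 0.8775
φ_{22} = 0.6575 / 0.8775 = 0.749

0.749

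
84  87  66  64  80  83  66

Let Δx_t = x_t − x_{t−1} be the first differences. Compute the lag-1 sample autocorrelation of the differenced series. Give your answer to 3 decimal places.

-0.081

First differences Δx: 3, -21, -2, 16, 3, -17
Mean of differences = -3.0000
Numerator Σ(Δx_t−Δx̄)(Δx_{t+1}−Δx̄) = -77.0000
Denominator Σ(Δx_t−Δx̄)² = 954.0000
r_1(Δx) = -77.0000 / 954.0000 = -0.081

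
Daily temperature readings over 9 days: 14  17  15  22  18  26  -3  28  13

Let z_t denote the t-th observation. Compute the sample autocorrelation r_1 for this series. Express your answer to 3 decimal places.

Mean z̄ = (14 + 17 + 15 + 22 + 18 + 26 − 3 + 28 + 13)/9 = 16.6667
Numerator Σ_{t=1}^{8}(z_t−z̄)(z_{t+1}−z̄) = -438.7778
Denominator Σ(z_t−z̄)² = 656.0000
r_1 = -438.7778 / 656.0000 = -0.669

-0.669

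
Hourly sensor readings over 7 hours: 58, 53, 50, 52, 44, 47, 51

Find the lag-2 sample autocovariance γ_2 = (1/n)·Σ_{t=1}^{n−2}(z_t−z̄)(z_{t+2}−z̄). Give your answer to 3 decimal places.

-0.595

Mean z̄ = (58 + 53 + 50 + 52 + 44 + 47 + 51)/7 = 50.7143
Σ_{t=1}^{5}(z_t−z̄)(z_{t+2}−z̄) = -4.1633
γ_2 = -4.1633 / 7 = -0.595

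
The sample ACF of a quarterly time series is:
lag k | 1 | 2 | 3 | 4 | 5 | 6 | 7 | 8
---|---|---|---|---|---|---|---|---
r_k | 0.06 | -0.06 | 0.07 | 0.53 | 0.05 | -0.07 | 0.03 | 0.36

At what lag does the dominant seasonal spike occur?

The largest autocorrelation is r_4 = 0.53, with a weaker echo at lag 8 (0.36); the remaining lags stay at or below 0.07.
The dominant spike at lag 4 indicates a seasonal period of 4.

4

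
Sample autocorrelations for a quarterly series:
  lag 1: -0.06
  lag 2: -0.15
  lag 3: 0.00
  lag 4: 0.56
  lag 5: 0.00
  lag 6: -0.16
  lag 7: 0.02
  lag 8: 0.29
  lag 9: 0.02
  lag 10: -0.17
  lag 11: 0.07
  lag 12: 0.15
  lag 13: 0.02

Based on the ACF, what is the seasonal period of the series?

The largest autocorrelation is r_4 = 0.56, with weaker echoes at lags 8 (0.29) and 12 (0.15); the remaining lags stay at or below 0.07.
The dominant spike at lag 4 indicates a seasonal period of 4.

4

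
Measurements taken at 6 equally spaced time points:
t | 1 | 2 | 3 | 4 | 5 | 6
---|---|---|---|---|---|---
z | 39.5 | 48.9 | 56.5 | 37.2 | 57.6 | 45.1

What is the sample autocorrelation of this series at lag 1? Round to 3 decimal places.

-0.608

Mean z̄ = (39.5 + 48.9 + 56.5 + 37.2 + 57.6 + 45.1)/6 = 47.4667
Numerator Σ_{t=1}^{5}(z_t−z̄)(z_{t+1}−z̄) = -219.2311
Denominator Σ(z_t−z̄)² = 360.8133
r_1 = -219.2311 / 360.8133 = -0.608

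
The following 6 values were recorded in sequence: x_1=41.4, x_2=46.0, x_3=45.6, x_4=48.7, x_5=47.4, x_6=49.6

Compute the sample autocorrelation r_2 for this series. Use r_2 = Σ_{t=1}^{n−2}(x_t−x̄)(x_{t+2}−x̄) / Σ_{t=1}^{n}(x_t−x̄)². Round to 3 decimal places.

Mean x̄ = (41.4 + 46.0 + 45.6 + 48.7 + 47.4 + 49.6)/6 = 46.4500
Deviations from mean: -5.0500, -0.4500, -0.8500, 2.2500, 0.9500, 3.1500
Σ(x_t−x̄)(x_{t+2}−x̄) = (4.2925) + (-1.0125) + (-0.8075) + (7.0875) = 9.5600
Denominator Σ(x_t−x̄)² = 42.3150
r_2 = 9.5600 / 42.3150 = 0.226

0.226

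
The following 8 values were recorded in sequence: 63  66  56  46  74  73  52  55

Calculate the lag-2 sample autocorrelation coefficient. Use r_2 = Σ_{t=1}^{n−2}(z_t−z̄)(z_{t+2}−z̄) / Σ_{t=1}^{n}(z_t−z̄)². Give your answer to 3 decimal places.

Mean z̄ = (63 + 66 + 56 + 46 + 74 + 73 + 52 + 55)/8 = 60.6250
Deviations from mean: 2.3750, 5.3750, -4.6250, -14.6250, 13.3750, 12.3750, -8.6250, -5.6250
Numerator Σ_{t=1}^{6}(z_t−z̄)(z_{t+2}−z̄) = -517.4063
Denominator Σ(z_t−z̄)² = 707.8750
r_2 = -517.4063 / 707.8750 = -0.731

-0.731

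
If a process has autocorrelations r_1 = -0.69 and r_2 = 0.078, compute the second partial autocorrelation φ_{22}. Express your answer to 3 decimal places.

-0.760

φ_{22} = (r_2 − r_1²) / (1 − r_1²)
r_1² = (-0.69)² = 0.4761
Numerator = 0.078 − 0.4761 = -0.3981; denominator = 1 − 0.4761 = 0.5239
φ_{22} = -0.3981 / 0.5239 = -0.760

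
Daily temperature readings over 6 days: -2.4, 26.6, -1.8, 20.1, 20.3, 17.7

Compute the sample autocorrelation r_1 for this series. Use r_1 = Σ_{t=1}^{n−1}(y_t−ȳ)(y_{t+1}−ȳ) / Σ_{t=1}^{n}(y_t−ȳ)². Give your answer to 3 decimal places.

-0.568

Mean ȳ = (-2.4 + 26.6 − 1.8 + 20.1 + 20.3 + 17.7)/6 = 13.4167
Deviations from mean: -15.8167, 13.1833, -15.2167, 6.6833, 6.8833, 4.2833
Σ(y_t−ȳ)(y_{t+1}−ȳ) = (-208.5164) + (-200.6064) + (-101.6981) + (46.0036) + (29.4836) = -435.3336
Denominator Σ(y_t−ȳ)² = 765.9083
r_1 = -435.3336 / 765.9083 = -0.568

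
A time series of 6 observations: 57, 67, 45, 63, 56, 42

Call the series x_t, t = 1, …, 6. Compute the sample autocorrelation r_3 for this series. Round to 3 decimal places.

0.328

Mean x̄ = (57 + 67 + 45 + 63 + 56 + 42)/6 = 55.0000
Numerator Σ_{t=1}^{3}(x_t−x̄)(x_{t+3}−x̄) = 158.0000
Denominator Σ(x_t−x̄)² = 482.0000
r_3 = 158.0000 / 482.0000 = 0.328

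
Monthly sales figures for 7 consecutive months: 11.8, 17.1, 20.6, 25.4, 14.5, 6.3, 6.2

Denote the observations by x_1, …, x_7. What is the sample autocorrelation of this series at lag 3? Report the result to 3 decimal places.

Mean x̄ = (11.8 + 17.1 + 20.6 + 25.4 + 14.5 + 6.3 + 6.2)/7 = 14.5571
Deviations from mean: -2.7571, 2.5429, 6.0429, 10.8429, -0.0571, -8.2571, -8.3571
Numerator Σ_{t=1}^{4}(x_t−x̄)(x_{t+3}−x̄) = -170.5527
Denominator Σ(x_t−x̄)² = 306.1771
r_3 = -170.5527 / 306.1771 = -0.557

-0.557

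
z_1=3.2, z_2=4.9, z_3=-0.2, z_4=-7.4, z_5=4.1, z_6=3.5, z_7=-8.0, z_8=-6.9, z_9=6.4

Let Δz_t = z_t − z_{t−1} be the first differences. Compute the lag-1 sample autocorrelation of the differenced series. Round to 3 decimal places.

-0.092

First differences Δz: 1.7, -5.1, -7.2, 11.5, -0.6, -11.5, 1.1, 13.3
Mean of differences = 0.4000
Numerator Σ(Δz_t−Δz̄)(Δz_{t+1}−Δz̄) = -48.2100
Denominator Σ(Δz_t−Δz̄)² = 522.4200
r_1(Δz) = -48.2100 / 522.4200 = -0.092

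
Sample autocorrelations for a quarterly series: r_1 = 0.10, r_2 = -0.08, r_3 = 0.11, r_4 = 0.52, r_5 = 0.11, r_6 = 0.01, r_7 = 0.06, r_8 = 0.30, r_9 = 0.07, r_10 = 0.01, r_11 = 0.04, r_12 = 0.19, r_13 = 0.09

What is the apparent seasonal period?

4

The largest autocorrelation is r_4 = 0.52, with weaker echoes at lags 8 (0.30) and 12 (0.19); the remaining lags stay at or below 0.11.
The dominant spike at lag 4 indicates a seasonal period of 4.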